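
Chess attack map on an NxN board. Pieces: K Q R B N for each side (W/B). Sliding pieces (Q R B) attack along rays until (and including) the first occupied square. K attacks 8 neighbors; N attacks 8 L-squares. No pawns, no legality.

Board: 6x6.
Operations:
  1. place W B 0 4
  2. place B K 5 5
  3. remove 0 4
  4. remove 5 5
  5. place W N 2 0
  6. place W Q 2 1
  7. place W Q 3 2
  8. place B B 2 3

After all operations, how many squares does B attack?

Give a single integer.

Answer: 7

Derivation:
Op 1: place WB@(0,4)
Op 2: place BK@(5,5)
Op 3: remove (0,4)
Op 4: remove (5,5)
Op 5: place WN@(2,0)
Op 6: place WQ@(2,1)
Op 7: place WQ@(3,2)
Op 8: place BB@(2,3)
Per-piece attacks for B:
  BB@(2,3): attacks (3,4) (4,5) (3,2) (1,4) (0,5) (1,2) (0,1) [ray(1,-1) blocked at (3,2)]
Union (7 distinct): (0,1) (0,5) (1,2) (1,4) (3,2) (3,4) (4,5)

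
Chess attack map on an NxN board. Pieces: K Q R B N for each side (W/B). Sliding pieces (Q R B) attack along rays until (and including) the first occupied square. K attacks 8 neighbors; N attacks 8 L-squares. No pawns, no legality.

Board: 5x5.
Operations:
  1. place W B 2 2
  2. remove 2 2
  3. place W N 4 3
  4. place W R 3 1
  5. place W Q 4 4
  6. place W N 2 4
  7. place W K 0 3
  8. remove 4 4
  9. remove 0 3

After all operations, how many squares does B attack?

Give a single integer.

Op 1: place WB@(2,2)
Op 2: remove (2,2)
Op 3: place WN@(4,3)
Op 4: place WR@(3,1)
Op 5: place WQ@(4,4)
Op 6: place WN@(2,4)
Op 7: place WK@(0,3)
Op 8: remove (4,4)
Op 9: remove (0,3)
Per-piece attacks for B:
Union (0 distinct): (none)

Answer: 0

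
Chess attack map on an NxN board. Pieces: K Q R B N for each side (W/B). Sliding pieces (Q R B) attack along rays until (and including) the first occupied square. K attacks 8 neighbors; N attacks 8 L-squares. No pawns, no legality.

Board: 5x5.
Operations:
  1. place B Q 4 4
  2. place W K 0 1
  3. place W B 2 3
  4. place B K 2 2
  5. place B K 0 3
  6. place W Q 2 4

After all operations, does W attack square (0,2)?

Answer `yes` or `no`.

Answer: yes

Derivation:
Op 1: place BQ@(4,4)
Op 2: place WK@(0,1)
Op 3: place WB@(2,3)
Op 4: place BK@(2,2)
Op 5: place BK@(0,3)
Op 6: place WQ@(2,4)
Per-piece attacks for W:
  WK@(0,1): attacks (0,2) (0,0) (1,1) (1,2) (1,0)
  WB@(2,3): attacks (3,4) (3,2) (4,1) (1,4) (1,2) (0,1) [ray(-1,-1) blocked at (0,1)]
  WQ@(2,4): attacks (2,3) (3,4) (4,4) (1,4) (0,4) (3,3) (4,2) (1,3) (0,2) [ray(0,-1) blocked at (2,3); ray(1,0) blocked at (4,4)]
W attacks (0,2): yes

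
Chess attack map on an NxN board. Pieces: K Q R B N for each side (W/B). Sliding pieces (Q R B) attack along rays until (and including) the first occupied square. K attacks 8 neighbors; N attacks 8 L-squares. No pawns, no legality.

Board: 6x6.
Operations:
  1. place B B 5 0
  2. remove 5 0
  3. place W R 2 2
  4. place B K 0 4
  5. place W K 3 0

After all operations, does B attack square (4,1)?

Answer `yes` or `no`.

Op 1: place BB@(5,0)
Op 2: remove (5,0)
Op 3: place WR@(2,2)
Op 4: place BK@(0,4)
Op 5: place WK@(3,0)
Per-piece attacks for B:
  BK@(0,4): attacks (0,5) (0,3) (1,4) (1,5) (1,3)
B attacks (4,1): no

Answer: no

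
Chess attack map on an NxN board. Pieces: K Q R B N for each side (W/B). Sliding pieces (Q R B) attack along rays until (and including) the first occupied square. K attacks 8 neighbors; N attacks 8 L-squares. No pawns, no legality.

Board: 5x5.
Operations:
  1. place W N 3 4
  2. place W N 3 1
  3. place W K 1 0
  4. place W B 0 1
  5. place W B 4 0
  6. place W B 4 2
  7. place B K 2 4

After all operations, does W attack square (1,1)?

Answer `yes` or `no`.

Op 1: place WN@(3,4)
Op 2: place WN@(3,1)
Op 3: place WK@(1,0)
Op 4: place WB@(0,1)
Op 5: place WB@(4,0)
Op 6: place WB@(4,2)
Op 7: place BK@(2,4)
Per-piece attacks for W:
  WB@(0,1): attacks (1,2) (2,3) (3,4) (1,0) [ray(1,1) blocked at (3,4); ray(1,-1) blocked at (1,0)]
  WK@(1,0): attacks (1,1) (2,0) (0,0) (2,1) (0,1)
  WN@(3,1): attacks (4,3) (2,3) (1,2) (1,0)
  WN@(3,4): attacks (4,2) (2,2) (1,3)
  WB@(4,0): attacks (3,1) [ray(-1,1) blocked at (3,1)]
  WB@(4,2): attacks (3,3) (2,4) (3,1) [ray(-1,1) blocked at (2,4); ray(-1,-1) blocked at (3,1)]
W attacks (1,1): yes

Answer: yes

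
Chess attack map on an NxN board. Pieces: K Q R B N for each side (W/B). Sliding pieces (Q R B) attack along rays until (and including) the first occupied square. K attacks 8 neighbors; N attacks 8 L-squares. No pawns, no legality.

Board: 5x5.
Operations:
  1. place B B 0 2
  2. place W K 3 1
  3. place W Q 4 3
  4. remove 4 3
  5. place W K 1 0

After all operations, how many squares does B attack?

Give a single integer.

Op 1: place BB@(0,2)
Op 2: place WK@(3,1)
Op 3: place WQ@(4,3)
Op 4: remove (4,3)
Op 5: place WK@(1,0)
Per-piece attacks for B:
  BB@(0,2): attacks (1,3) (2,4) (1,1) (2,0)
Union (4 distinct): (1,1) (1,3) (2,0) (2,4)

Answer: 4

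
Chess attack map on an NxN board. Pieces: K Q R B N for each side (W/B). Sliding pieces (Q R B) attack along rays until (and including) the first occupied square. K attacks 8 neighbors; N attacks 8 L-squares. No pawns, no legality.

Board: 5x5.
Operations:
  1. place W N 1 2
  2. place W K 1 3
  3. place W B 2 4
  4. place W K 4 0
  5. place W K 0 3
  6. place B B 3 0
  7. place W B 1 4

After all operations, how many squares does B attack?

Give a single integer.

Answer: 3

Derivation:
Op 1: place WN@(1,2)
Op 2: place WK@(1,3)
Op 3: place WB@(2,4)
Op 4: place WK@(4,0)
Op 5: place WK@(0,3)
Op 6: place BB@(3,0)
Op 7: place WB@(1,4)
Per-piece attacks for B:
  BB@(3,0): attacks (4,1) (2,1) (1,2) [ray(-1,1) blocked at (1,2)]
Union (3 distinct): (1,2) (2,1) (4,1)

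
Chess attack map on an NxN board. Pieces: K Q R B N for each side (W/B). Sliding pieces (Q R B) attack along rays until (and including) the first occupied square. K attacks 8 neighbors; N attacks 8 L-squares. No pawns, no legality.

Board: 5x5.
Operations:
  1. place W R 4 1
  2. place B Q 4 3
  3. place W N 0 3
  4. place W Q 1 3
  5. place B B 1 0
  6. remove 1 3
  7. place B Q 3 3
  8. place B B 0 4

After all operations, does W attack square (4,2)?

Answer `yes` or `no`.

Op 1: place WR@(4,1)
Op 2: place BQ@(4,3)
Op 3: place WN@(0,3)
Op 4: place WQ@(1,3)
Op 5: place BB@(1,0)
Op 6: remove (1,3)
Op 7: place BQ@(3,3)
Op 8: place BB@(0,4)
Per-piece attacks for W:
  WN@(0,3): attacks (2,4) (1,1) (2,2)
  WR@(4,1): attacks (4,2) (4,3) (4,0) (3,1) (2,1) (1,1) (0,1) [ray(0,1) blocked at (4,3)]
W attacks (4,2): yes

Answer: yes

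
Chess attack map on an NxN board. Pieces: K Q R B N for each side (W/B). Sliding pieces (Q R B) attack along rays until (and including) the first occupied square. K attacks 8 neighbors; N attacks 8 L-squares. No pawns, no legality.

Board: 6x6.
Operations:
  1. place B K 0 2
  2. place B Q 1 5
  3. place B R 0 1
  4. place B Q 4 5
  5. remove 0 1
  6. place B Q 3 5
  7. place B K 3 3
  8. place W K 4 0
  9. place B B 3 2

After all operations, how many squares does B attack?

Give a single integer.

Answer: 30

Derivation:
Op 1: place BK@(0,2)
Op 2: place BQ@(1,5)
Op 3: place BR@(0,1)
Op 4: place BQ@(4,5)
Op 5: remove (0,1)
Op 6: place BQ@(3,5)
Op 7: place BK@(3,3)
Op 8: place WK@(4,0)
Op 9: place BB@(3,2)
Per-piece attacks for B:
  BK@(0,2): attacks (0,3) (0,1) (1,2) (1,3) (1,1)
  BQ@(1,5): attacks (1,4) (1,3) (1,2) (1,1) (1,0) (2,5) (3,5) (0,5) (2,4) (3,3) (0,4) [ray(1,0) blocked at (3,5); ray(1,-1) blocked at (3,3)]
  BB@(3,2): attacks (4,3) (5,4) (4,1) (5,0) (2,3) (1,4) (0,5) (2,1) (1,0)
  BK@(3,3): attacks (3,4) (3,2) (4,3) (2,3) (4,4) (4,2) (2,4) (2,2)
  BQ@(3,5): attacks (3,4) (3,3) (4,5) (2,5) (1,5) (4,4) (5,3) (2,4) (1,3) (0,2) [ray(0,-1) blocked at (3,3); ray(1,0) blocked at (4,5); ray(-1,0) blocked at (1,5); ray(-1,-1) blocked at (0,2)]
  BQ@(4,5): attacks (4,4) (4,3) (4,2) (4,1) (4,0) (5,5) (3,5) (5,4) (3,4) (2,3) (1,2) (0,1) [ray(0,-1) blocked at (4,0); ray(-1,0) blocked at (3,5)]
Union (30 distinct): (0,1) (0,2) (0,3) (0,4) (0,5) (1,0) (1,1) (1,2) (1,3) (1,4) (1,5) (2,1) (2,2) (2,3) (2,4) (2,5) (3,2) (3,3) (3,4) (3,5) (4,0) (4,1) (4,2) (4,3) (4,4) (4,5) (5,0) (5,3) (5,4) (5,5)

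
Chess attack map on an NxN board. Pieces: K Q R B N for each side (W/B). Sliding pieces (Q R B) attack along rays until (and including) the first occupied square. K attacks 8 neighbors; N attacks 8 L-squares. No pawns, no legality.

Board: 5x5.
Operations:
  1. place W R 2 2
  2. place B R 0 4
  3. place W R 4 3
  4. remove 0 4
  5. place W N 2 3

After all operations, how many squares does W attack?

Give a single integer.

Answer: 14

Derivation:
Op 1: place WR@(2,2)
Op 2: place BR@(0,4)
Op 3: place WR@(4,3)
Op 4: remove (0,4)
Op 5: place WN@(2,3)
Per-piece attacks for W:
  WR@(2,2): attacks (2,3) (2,1) (2,0) (3,2) (4,2) (1,2) (0,2) [ray(0,1) blocked at (2,3)]
  WN@(2,3): attacks (4,4) (0,4) (3,1) (4,2) (1,1) (0,2)
  WR@(4,3): attacks (4,4) (4,2) (4,1) (4,0) (3,3) (2,3) [ray(-1,0) blocked at (2,3)]
Union (14 distinct): (0,2) (0,4) (1,1) (1,2) (2,0) (2,1) (2,3) (3,1) (3,2) (3,3) (4,0) (4,1) (4,2) (4,4)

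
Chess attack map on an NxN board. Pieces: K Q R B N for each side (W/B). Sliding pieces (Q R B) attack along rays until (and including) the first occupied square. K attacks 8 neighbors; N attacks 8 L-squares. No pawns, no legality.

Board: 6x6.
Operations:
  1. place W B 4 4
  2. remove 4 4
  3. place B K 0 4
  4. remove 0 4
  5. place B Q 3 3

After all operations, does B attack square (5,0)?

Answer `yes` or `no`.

Answer: no

Derivation:
Op 1: place WB@(4,4)
Op 2: remove (4,4)
Op 3: place BK@(0,4)
Op 4: remove (0,4)
Op 5: place BQ@(3,3)
Per-piece attacks for B:
  BQ@(3,3): attacks (3,4) (3,5) (3,2) (3,1) (3,0) (4,3) (5,3) (2,3) (1,3) (0,3) (4,4) (5,5) (4,2) (5,1) (2,4) (1,5) (2,2) (1,1) (0,0)
B attacks (5,0): no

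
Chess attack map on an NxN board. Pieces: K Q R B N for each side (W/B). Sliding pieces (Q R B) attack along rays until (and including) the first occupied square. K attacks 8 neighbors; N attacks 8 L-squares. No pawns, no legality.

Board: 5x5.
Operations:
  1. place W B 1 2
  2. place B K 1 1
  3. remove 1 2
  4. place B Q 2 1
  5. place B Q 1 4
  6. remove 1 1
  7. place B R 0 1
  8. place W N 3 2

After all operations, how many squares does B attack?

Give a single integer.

Op 1: place WB@(1,2)
Op 2: place BK@(1,1)
Op 3: remove (1,2)
Op 4: place BQ@(2,1)
Op 5: place BQ@(1,4)
Op 6: remove (1,1)
Op 7: place BR@(0,1)
Op 8: place WN@(3,2)
Per-piece attacks for B:
  BR@(0,1): attacks (0,2) (0,3) (0,4) (0,0) (1,1) (2,1) [ray(1,0) blocked at (2,1)]
  BQ@(1,4): attacks (1,3) (1,2) (1,1) (1,0) (2,4) (3,4) (4,4) (0,4) (2,3) (3,2) (0,3) [ray(1,-1) blocked at (3,2)]
  BQ@(2,1): attacks (2,2) (2,3) (2,4) (2,0) (3,1) (4,1) (1,1) (0,1) (3,2) (3,0) (1,2) (0,3) (1,0) [ray(-1,0) blocked at (0,1); ray(1,1) blocked at (3,2)]
Union (20 distinct): (0,0) (0,1) (0,2) (0,3) (0,4) (1,0) (1,1) (1,2) (1,3) (2,0) (2,1) (2,2) (2,3) (2,4) (3,0) (3,1) (3,2) (3,4) (4,1) (4,4)

Answer: 20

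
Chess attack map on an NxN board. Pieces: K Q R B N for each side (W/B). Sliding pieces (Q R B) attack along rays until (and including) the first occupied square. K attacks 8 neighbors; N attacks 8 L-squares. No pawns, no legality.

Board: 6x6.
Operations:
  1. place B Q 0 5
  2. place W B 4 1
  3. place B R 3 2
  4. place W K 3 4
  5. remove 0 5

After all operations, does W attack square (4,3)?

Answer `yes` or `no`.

Op 1: place BQ@(0,5)
Op 2: place WB@(4,1)
Op 3: place BR@(3,2)
Op 4: place WK@(3,4)
Op 5: remove (0,5)
Per-piece attacks for W:
  WK@(3,4): attacks (3,5) (3,3) (4,4) (2,4) (4,5) (4,3) (2,5) (2,3)
  WB@(4,1): attacks (5,2) (5,0) (3,2) (3,0) [ray(-1,1) blocked at (3,2)]
W attacks (4,3): yes

Answer: yes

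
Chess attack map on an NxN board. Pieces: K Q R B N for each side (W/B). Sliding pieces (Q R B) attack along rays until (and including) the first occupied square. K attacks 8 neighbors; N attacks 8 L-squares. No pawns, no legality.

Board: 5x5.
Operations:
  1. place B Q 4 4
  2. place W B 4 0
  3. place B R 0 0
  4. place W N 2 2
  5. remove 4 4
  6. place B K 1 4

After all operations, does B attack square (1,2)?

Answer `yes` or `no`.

Op 1: place BQ@(4,4)
Op 2: place WB@(4,0)
Op 3: place BR@(0,0)
Op 4: place WN@(2,2)
Op 5: remove (4,4)
Op 6: place BK@(1,4)
Per-piece attacks for B:
  BR@(0,0): attacks (0,1) (0,2) (0,3) (0,4) (1,0) (2,0) (3,0) (4,0) [ray(1,0) blocked at (4,0)]
  BK@(1,4): attacks (1,3) (2,4) (0,4) (2,3) (0,3)
B attacks (1,2): no

Answer: no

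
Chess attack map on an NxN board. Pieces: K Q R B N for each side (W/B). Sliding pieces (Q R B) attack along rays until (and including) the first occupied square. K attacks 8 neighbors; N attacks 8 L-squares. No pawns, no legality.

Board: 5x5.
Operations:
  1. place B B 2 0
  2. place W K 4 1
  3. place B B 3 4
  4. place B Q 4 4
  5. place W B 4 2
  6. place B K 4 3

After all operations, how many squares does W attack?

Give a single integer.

Answer: 8

Derivation:
Op 1: place BB@(2,0)
Op 2: place WK@(4,1)
Op 3: place BB@(3,4)
Op 4: place BQ@(4,4)
Op 5: place WB@(4,2)
Op 6: place BK@(4,3)
Per-piece attacks for W:
  WK@(4,1): attacks (4,2) (4,0) (3,1) (3,2) (3,0)
  WB@(4,2): attacks (3,3) (2,4) (3,1) (2,0) [ray(-1,-1) blocked at (2,0)]
Union (8 distinct): (2,0) (2,4) (3,0) (3,1) (3,2) (3,3) (4,0) (4,2)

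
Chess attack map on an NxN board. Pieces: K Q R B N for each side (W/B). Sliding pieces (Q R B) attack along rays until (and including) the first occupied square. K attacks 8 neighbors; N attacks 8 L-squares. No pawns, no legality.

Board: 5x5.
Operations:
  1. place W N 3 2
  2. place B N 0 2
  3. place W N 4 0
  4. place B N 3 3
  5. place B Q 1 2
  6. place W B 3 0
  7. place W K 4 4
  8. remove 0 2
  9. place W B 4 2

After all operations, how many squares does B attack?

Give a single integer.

Answer: 15

Derivation:
Op 1: place WN@(3,2)
Op 2: place BN@(0,2)
Op 3: place WN@(4,0)
Op 4: place BN@(3,3)
Op 5: place BQ@(1,2)
Op 6: place WB@(3,0)
Op 7: place WK@(4,4)
Op 8: remove (0,2)
Op 9: place WB@(4,2)
Per-piece attacks for B:
  BQ@(1,2): attacks (1,3) (1,4) (1,1) (1,0) (2,2) (3,2) (0,2) (2,3) (3,4) (2,1) (3,0) (0,3) (0,1) [ray(1,0) blocked at (3,2); ray(1,-1) blocked at (3,0)]
  BN@(3,3): attacks (1,4) (4,1) (2,1) (1,2)
Union (15 distinct): (0,1) (0,2) (0,3) (1,0) (1,1) (1,2) (1,3) (1,4) (2,1) (2,2) (2,3) (3,0) (3,2) (3,4) (4,1)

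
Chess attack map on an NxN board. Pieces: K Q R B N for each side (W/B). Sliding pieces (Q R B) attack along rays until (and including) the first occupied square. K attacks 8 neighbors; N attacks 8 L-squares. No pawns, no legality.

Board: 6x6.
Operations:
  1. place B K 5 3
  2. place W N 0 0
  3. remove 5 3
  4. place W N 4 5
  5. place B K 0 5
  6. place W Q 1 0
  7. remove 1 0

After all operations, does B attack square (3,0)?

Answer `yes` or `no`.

Op 1: place BK@(5,3)
Op 2: place WN@(0,0)
Op 3: remove (5,3)
Op 4: place WN@(4,5)
Op 5: place BK@(0,5)
Op 6: place WQ@(1,0)
Op 7: remove (1,0)
Per-piece attacks for B:
  BK@(0,5): attacks (0,4) (1,5) (1,4)
B attacks (3,0): no

Answer: no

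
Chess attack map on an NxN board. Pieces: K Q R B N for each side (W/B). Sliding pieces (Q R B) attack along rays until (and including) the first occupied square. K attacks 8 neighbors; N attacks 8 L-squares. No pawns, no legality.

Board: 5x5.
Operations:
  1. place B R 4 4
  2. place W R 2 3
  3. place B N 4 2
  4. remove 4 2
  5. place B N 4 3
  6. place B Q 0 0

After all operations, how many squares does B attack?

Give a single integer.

Op 1: place BR@(4,4)
Op 2: place WR@(2,3)
Op 3: place BN@(4,2)
Op 4: remove (4,2)
Op 5: place BN@(4,3)
Op 6: place BQ@(0,0)
Per-piece attacks for B:
  BQ@(0,0): attacks (0,1) (0,2) (0,3) (0,4) (1,0) (2,0) (3,0) (4,0) (1,1) (2,2) (3,3) (4,4) [ray(1,1) blocked at (4,4)]
  BN@(4,3): attacks (2,4) (3,1) (2,2)
  BR@(4,4): attacks (4,3) (3,4) (2,4) (1,4) (0,4) [ray(0,-1) blocked at (4,3)]
Union (17 distinct): (0,1) (0,2) (0,3) (0,4) (1,0) (1,1) (1,4) (2,0) (2,2) (2,4) (3,0) (3,1) (3,3) (3,4) (4,0) (4,3) (4,4)

Answer: 17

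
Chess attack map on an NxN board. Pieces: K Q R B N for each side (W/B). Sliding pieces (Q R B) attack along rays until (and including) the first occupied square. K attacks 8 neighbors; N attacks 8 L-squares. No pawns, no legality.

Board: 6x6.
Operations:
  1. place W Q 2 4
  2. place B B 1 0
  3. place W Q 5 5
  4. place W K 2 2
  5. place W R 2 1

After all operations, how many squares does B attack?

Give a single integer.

Op 1: place WQ@(2,4)
Op 2: place BB@(1,0)
Op 3: place WQ@(5,5)
Op 4: place WK@(2,2)
Op 5: place WR@(2,1)
Per-piece attacks for B:
  BB@(1,0): attacks (2,1) (0,1) [ray(1,1) blocked at (2,1)]
Union (2 distinct): (0,1) (2,1)

Answer: 2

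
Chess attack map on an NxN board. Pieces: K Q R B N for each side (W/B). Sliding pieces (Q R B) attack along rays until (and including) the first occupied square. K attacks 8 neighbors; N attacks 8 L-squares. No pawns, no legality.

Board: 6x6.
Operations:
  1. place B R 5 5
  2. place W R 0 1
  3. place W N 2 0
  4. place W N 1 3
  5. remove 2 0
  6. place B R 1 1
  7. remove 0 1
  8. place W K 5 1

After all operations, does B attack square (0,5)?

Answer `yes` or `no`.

Op 1: place BR@(5,5)
Op 2: place WR@(0,1)
Op 3: place WN@(2,0)
Op 4: place WN@(1,3)
Op 5: remove (2,0)
Op 6: place BR@(1,1)
Op 7: remove (0,1)
Op 8: place WK@(5,1)
Per-piece attacks for B:
  BR@(1,1): attacks (1,2) (1,3) (1,0) (2,1) (3,1) (4,1) (5,1) (0,1) [ray(0,1) blocked at (1,3); ray(1,0) blocked at (5,1)]
  BR@(5,5): attacks (5,4) (5,3) (5,2) (5,1) (4,5) (3,5) (2,5) (1,5) (0,5) [ray(0,-1) blocked at (5,1)]
B attacks (0,5): yes

Answer: yes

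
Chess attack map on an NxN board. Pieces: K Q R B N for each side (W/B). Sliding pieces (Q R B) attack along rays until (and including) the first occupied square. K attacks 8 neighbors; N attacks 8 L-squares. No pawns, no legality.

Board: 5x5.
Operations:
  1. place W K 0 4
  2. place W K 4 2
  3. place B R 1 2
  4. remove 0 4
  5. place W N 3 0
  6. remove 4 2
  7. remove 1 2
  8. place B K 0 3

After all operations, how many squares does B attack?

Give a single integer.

Answer: 5

Derivation:
Op 1: place WK@(0,4)
Op 2: place WK@(4,2)
Op 3: place BR@(1,2)
Op 4: remove (0,4)
Op 5: place WN@(3,0)
Op 6: remove (4,2)
Op 7: remove (1,2)
Op 8: place BK@(0,3)
Per-piece attacks for B:
  BK@(0,3): attacks (0,4) (0,2) (1,3) (1,4) (1,2)
Union (5 distinct): (0,2) (0,4) (1,2) (1,3) (1,4)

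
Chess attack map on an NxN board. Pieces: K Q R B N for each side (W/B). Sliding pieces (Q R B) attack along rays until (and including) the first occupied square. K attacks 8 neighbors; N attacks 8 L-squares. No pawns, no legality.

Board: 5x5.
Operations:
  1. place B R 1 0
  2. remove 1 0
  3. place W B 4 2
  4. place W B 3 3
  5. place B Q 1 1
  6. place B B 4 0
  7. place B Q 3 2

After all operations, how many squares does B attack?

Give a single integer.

Op 1: place BR@(1,0)
Op 2: remove (1,0)
Op 3: place WB@(4,2)
Op 4: place WB@(3,3)
Op 5: place BQ@(1,1)
Op 6: place BB@(4,0)
Op 7: place BQ@(3,2)
Per-piece attacks for B:
  BQ@(1,1): attacks (1,2) (1,3) (1,4) (1,0) (2,1) (3,1) (4,1) (0,1) (2,2) (3,3) (2,0) (0,2) (0,0) [ray(1,1) blocked at (3,3)]
  BQ@(3,2): attacks (3,3) (3,1) (3,0) (4,2) (2,2) (1,2) (0,2) (4,3) (4,1) (2,3) (1,4) (2,1) (1,0) [ray(0,1) blocked at (3,3); ray(1,0) blocked at (4,2)]
  BB@(4,0): attacks (3,1) (2,2) (1,3) (0,4)
Union (18 distinct): (0,0) (0,1) (0,2) (0,4) (1,0) (1,2) (1,3) (1,4) (2,0) (2,1) (2,2) (2,3) (3,0) (3,1) (3,3) (4,1) (4,2) (4,3)

Answer: 18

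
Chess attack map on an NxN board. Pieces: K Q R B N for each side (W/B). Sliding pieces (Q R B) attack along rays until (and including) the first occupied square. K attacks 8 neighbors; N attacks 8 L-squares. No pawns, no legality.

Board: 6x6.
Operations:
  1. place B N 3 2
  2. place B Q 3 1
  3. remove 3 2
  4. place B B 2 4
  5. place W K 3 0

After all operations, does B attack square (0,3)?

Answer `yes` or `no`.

Op 1: place BN@(3,2)
Op 2: place BQ@(3,1)
Op 3: remove (3,2)
Op 4: place BB@(2,4)
Op 5: place WK@(3,0)
Per-piece attacks for B:
  BB@(2,4): attacks (3,5) (3,3) (4,2) (5,1) (1,5) (1,3) (0,2)
  BQ@(3,1): attacks (3,2) (3,3) (3,4) (3,5) (3,0) (4,1) (5,1) (2,1) (1,1) (0,1) (4,2) (5,3) (4,0) (2,2) (1,3) (0,4) (2,0) [ray(0,-1) blocked at (3,0)]
B attacks (0,3): no

Answer: no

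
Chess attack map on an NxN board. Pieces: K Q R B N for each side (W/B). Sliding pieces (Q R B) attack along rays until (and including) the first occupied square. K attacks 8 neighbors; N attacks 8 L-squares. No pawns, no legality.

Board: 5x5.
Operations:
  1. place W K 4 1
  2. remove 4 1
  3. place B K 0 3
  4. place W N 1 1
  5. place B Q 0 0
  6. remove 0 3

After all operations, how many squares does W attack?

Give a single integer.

Op 1: place WK@(4,1)
Op 2: remove (4,1)
Op 3: place BK@(0,3)
Op 4: place WN@(1,1)
Op 5: place BQ@(0,0)
Op 6: remove (0,3)
Per-piece attacks for W:
  WN@(1,1): attacks (2,3) (3,2) (0,3) (3,0)
Union (4 distinct): (0,3) (2,3) (3,0) (3,2)

Answer: 4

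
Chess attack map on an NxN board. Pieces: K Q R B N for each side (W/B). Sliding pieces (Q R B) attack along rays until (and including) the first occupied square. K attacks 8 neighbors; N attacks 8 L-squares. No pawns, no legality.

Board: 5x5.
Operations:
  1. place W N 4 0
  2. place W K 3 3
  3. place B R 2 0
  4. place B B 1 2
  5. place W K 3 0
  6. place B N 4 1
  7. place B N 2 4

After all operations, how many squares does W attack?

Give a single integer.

Answer: 13

Derivation:
Op 1: place WN@(4,0)
Op 2: place WK@(3,3)
Op 3: place BR@(2,0)
Op 4: place BB@(1,2)
Op 5: place WK@(3,0)
Op 6: place BN@(4,1)
Op 7: place BN@(2,4)
Per-piece attacks for W:
  WK@(3,0): attacks (3,1) (4,0) (2,0) (4,1) (2,1)
  WK@(3,3): attacks (3,4) (3,2) (4,3) (2,3) (4,4) (4,2) (2,4) (2,2)
  WN@(4,0): attacks (3,2) (2,1)
Union (13 distinct): (2,0) (2,1) (2,2) (2,3) (2,4) (3,1) (3,2) (3,4) (4,0) (4,1) (4,2) (4,3) (4,4)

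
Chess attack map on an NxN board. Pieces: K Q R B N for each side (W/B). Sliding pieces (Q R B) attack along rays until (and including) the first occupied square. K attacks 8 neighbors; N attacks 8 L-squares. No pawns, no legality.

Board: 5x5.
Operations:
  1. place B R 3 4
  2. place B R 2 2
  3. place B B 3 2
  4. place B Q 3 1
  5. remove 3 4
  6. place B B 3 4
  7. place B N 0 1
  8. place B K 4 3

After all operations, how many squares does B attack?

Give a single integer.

Answer: 21

Derivation:
Op 1: place BR@(3,4)
Op 2: place BR@(2,2)
Op 3: place BB@(3,2)
Op 4: place BQ@(3,1)
Op 5: remove (3,4)
Op 6: place BB@(3,4)
Op 7: place BN@(0,1)
Op 8: place BK@(4,3)
Per-piece attacks for B:
  BN@(0,1): attacks (1,3) (2,2) (2,0)
  BR@(2,2): attacks (2,3) (2,4) (2,1) (2,0) (3,2) (1,2) (0,2) [ray(1,0) blocked at (3,2)]
  BQ@(3,1): attacks (3,2) (3,0) (4,1) (2,1) (1,1) (0,1) (4,2) (4,0) (2,2) (2,0) [ray(0,1) blocked at (3,2); ray(-1,0) blocked at (0,1); ray(-1,1) blocked at (2,2)]
  BB@(3,2): attacks (4,3) (4,1) (2,3) (1,4) (2,1) (1,0) [ray(1,1) blocked at (4,3)]
  BB@(3,4): attacks (4,3) (2,3) (1,2) (0,1) [ray(1,-1) blocked at (4,3); ray(-1,-1) blocked at (0,1)]
  BK@(4,3): attacks (4,4) (4,2) (3,3) (3,4) (3,2)
Union (21 distinct): (0,1) (0,2) (1,0) (1,1) (1,2) (1,3) (1,4) (2,0) (2,1) (2,2) (2,3) (2,4) (3,0) (3,2) (3,3) (3,4) (4,0) (4,1) (4,2) (4,3) (4,4)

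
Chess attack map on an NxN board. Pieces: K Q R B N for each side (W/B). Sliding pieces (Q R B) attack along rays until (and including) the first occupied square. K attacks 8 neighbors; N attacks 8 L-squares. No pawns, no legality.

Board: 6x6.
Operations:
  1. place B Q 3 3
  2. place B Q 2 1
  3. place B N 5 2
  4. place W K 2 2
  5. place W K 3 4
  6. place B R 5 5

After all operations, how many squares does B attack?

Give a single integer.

Answer: 30

Derivation:
Op 1: place BQ@(3,3)
Op 2: place BQ@(2,1)
Op 3: place BN@(5,2)
Op 4: place WK@(2,2)
Op 5: place WK@(3,4)
Op 6: place BR@(5,5)
Per-piece attacks for B:
  BQ@(2,1): attacks (2,2) (2,0) (3,1) (4,1) (5,1) (1,1) (0,1) (3,2) (4,3) (5,4) (3,0) (1,2) (0,3) (1,0) [ray(0,1) blocked at (2,2)]
  BQ@(3,3): attacks (3,4) (3,2) (3,1) (3,0) (4,3) (5,3) (2,3) (1,3) (0,3) (4,4) (5,5) (4,2) (5,1) (2,4) (1,5) (2,2) [ray(0,1) blocked at (3,4); ray(1,1) blocked at (5,5); ray(-1,-1) blocked at (2,2)]
  BN@(5,2): attacks (4,4) (3,3) (4,0) (3,1)
  BR@(5,5): attacks (5,4) (5,3) (5,2) (4,5) (3,5) (2,5) (1,5) (0,5) [ray(0,-1) blocked at (5,2)]
Union (30 distinct): (0,1) (0,3) (0,5) (1,0) (1,1) (1,2) (1,3) (1,5) (2,0) (2,2) (2,3) (2,4) (2,5) (3,0) (3,1) (3,2) (3,3) (3,4) (3,5) (4,0) (4,1) (4,2) (4,3) (4,4) (4,5) (5,1) (5,2) (5,3) (5,4) (5,5)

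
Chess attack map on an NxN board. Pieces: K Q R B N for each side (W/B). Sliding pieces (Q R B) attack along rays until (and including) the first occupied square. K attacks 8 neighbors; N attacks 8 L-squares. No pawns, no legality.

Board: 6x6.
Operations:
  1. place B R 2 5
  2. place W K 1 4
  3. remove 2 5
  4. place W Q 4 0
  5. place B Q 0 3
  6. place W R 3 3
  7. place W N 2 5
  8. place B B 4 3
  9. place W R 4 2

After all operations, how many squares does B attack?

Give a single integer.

Op 1: place BR@(2,5)
Op 2: place WK@(1,4)
Op 3: remove (2,5)
Op 4: place WQ@(4,0)
Op 5: place BQ@(0,3)
Op 6: place WR@(3,3)
Op 7: place WN@(2,5)
Op 8: place BB@(4,3)
Op 9: place WR@(4,2)
Per-piece attacks for B:
  BQ@(0,3): attacks (0,4) (0,5) (0,2) (0,1) (0,0) (1,3) (2,3) (3,3) (1,4) (1,2) (2,1) (3,0) [ray(1,0) blocked at (3,3); ray(1,1) blocked at (1,4)]
  BB@(4,3): attacks (5,4) (5,2) (3,4) (2,5) (3,2) (2,1) (1,0) [ray(-1,1) blocked at (2,5)]
Union (18 distinct): (0,0) (0,1) (0,2) (0,4) (0,5) (1,0) (1,2) (1,3) (1,4) (2,1) (2,3) (2,5) (3,0) (3,2) (3,3) (3,4) (5,2) (5,4)

Answer: 18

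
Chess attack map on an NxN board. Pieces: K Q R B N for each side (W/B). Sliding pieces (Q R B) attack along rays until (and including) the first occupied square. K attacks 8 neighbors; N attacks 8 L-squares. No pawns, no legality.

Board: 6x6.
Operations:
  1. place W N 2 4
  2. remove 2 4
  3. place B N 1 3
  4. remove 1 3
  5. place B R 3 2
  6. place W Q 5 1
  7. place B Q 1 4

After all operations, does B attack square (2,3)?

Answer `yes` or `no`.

Answer: yes

Derivation:
Op 1: place WN@(2,4)
Op 2: remove (2,4)
Op 3: place BN@(1,3)
Op 4: remove (1,3)
Op 5: place BR@(3,2)
Op 6: place WQ@(5,1)
Op 7: place BQ@(1,4)
Per-piece attacks for B:
  BQ@(1,4): attacks (1,5) (1,3) (1,2) (1,1) (1,0) (2,4) (3,4) (4,4) (5,4) (0,4) (2,5) (2,3) (3,2) (0,5) (0,3) [ray(1,-1) blocked at (3,2)]
  BR@(3,2): attacks (3,3) (3,4) (3,5) (3,1) (3,0) (4,2) (5,2) (2,2) (1,2) (0,2)
B attacks (2,3): yes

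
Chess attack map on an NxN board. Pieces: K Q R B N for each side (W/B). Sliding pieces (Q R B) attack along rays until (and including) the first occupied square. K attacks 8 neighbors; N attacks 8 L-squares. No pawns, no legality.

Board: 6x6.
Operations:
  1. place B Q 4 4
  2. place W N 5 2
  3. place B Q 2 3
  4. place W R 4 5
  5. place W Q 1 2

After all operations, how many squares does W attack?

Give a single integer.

Answer: 23

Derivation:
Op 1: place BQ@(4,4)
Op 2: place WN@(5,2)
Op 3: place BQ@(2,3)
Op 4: place WR@(4,5)
Op 5: place WQ@(1,2)
Per-piece attacks for W:
  WQ@(1,2): attacks (1,3) (1,4) (1,5) (1,1) (1,0) (2,2) (3,2) (4,2) (5,2) (0,2) (2,3) (2,1) (3,0) (0,3) (0,1) [ray(1,0) blocked at (5,2); ray(1,1) blocked at (2,3)]
  WR@(4,5): attacks (4,4) (5,5) (3,5) (2,5) (1,5) (0,5) [ray(0,-1) blocked at (4,4)]
  WN@(5,2): attacks (4,4) (3,3) (4,0) (3,1)
Union (23 distinct): (0,1) (0,2) (0,3) (0,5) (1,0) (1,1) (1,3) (1,4) (1,5) (2,1) (2,2) (2,3) (2,5) (3,0) (3,1) (3,2) (3,3) (3,5) (4,0) (4,2) (4,4) (5,2) (5,5)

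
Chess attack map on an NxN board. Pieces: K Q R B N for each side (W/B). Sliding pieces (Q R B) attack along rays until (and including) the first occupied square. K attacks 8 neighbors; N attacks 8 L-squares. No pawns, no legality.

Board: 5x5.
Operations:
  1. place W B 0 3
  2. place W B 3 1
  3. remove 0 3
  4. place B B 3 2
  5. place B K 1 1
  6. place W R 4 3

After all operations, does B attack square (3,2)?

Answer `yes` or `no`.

Answer: no

Derivation:
Op 1: place WB@(0,3)
Op 2: place WB@(3,1)
Op 3: remove (0,3)
Op 4: place BB@(3,2)
Op 5: place BK@(1,1)
Op 6: place WR@(4,3)
Per-piece attacks for B:
  BK@(1,1): attacks (1,2) (1,0) (2,1) (0,1) (2,2) (2,0) (0,2) (0,0)
  BB@(3,2): attacks (4,3) (4,1) (2,3) (1,4) (2,1) (1,0) [ray(1,1) blocked at (4,3)]
B attacks (3,2): no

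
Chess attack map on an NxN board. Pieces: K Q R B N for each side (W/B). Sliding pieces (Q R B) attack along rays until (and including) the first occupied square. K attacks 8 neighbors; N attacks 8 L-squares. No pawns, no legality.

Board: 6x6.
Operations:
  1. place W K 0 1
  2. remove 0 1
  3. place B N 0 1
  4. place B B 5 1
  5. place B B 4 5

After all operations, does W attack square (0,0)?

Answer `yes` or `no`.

Op 1: place WK@(0,1)
Op 2: remove (0,1)
Op 3: place BN@(0,1)
Op 4: place BB@(5,1)
Op 5: place BB@(4,5)
Per-piece attacks for W:
W attacks (0,0): no

Answer: no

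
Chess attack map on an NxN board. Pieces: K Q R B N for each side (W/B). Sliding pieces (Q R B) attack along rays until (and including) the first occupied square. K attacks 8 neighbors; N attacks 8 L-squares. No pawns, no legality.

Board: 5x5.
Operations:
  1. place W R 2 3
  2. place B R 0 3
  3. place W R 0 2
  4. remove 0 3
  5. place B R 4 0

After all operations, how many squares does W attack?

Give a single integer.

Op 1: place WR@(2,3)
Op 2: place BR@(0,3)
Op 3: place WR@(0,2)
Op 4: remove (0,3)
Op 5: place BR@(4,0)
Per-piece attacks for W:
  WR@(0,2): attacks (0,3) (0,4) (0,1) (0,0) (1,2) (2,2) (3,2) (4,2)
  WR@(2,3): attacks (2,4) (2,2) (2,1) (2,0) (3,3) (4,3) (1,3) (0,3)
Union (14 distinct): (0,0) (0,1) (0,3) (0,4) (1,2) (1,3) (2,0) (2,1) (2,2) (2,4) (3,2) (3,3) (4,2) (4,3)

Answer: 14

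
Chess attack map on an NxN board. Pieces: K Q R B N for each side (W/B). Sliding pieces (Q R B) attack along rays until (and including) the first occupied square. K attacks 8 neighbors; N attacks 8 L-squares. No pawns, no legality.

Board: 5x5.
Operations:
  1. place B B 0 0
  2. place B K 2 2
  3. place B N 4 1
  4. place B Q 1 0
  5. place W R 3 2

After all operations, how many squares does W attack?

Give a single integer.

Answer: 6

Derivation:
Op 1: place BB@(0,0)
Op 2: place BK@(2,2)
Op 3: place BN@(4,1)
Op 4: place BQ@(1,0)
Op 5: place WR@(3,2)
Per-piece attacks for W:
  WR@(3,2): attacks (3,3) (3,4) (3,1) (3,0) (4,2) (2,2) [ray(-1,0) blocked at (2,2)]
Union (6 distinct): (2,2) (3,0) (3,1) (3,3) (3,4) (4,2)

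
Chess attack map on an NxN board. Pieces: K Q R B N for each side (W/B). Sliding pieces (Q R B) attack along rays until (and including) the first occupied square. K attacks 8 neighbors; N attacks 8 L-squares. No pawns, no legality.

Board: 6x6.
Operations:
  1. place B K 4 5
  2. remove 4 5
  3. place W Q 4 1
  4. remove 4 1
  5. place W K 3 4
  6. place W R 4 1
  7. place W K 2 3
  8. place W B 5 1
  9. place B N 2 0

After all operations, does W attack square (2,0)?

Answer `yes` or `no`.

Op 1: place BK@(4,5)
Op 2: remove (4,5)
Op 3: place WQ@(4,1)
Op 4: remove (4,1)
Op 5: place WK@(3,4)
Op 6: place WR@(4,1)
Op 7: place WK@(2,3)
Op 8: place WB@(5,1)
Op 9: place BN@(2,0)
Per-piece attacks for W:
  WK@(2,3): attacks (2,4) (2,2) (3,3) (1,3) (3,4) (3,2) (1,4) (1,2)
  WK@(3,4): attacks (3,5) (3,3) (4,4) (2,4) (4,5) (4,3) (2,5) (2,3)
  WR@(4,1): attacks (4,2) (4,3) (4,4) (4,5) (4,0) (5,1) (3,1) (2,1) (1,1) (0,1) [ray(1,0) blocked at (5,1)]
  WB@(5,1): attacks (4,2) (3,3) (2,4) (1,5) (4,0)
W attacks (2,0): no

Answer: no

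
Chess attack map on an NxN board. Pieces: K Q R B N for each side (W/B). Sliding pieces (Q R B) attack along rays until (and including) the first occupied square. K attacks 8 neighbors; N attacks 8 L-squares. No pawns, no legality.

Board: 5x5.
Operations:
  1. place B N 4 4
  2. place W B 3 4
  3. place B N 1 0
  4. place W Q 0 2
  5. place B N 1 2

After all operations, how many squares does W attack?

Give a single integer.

Answer: 11

Derivation:
Op 1: place BN@(4,4)
Op 2: place WB@(3,4)
Op 3: place BN@(1,0)
Op 4: place WQ@(0,2)
Op 5: place BN@(1,2)
Per-piece attacks for W:
  WQ@(0,2): attacks (0,3) (0,4) (0,1) (0,0) (1,2) (1,3) (2,4) (1,1) (2,0) [ray(1,0) blocked at (1,2)]
  WB@(3,4): attacks (4,3) (2,3) (1,2) [ray(-1,-1) blocked at (1,2)]
Union (11 distinct): (0,0) (0,1) (0,3) (0,4) (1,1) (1,2) (1,3) (2,0) (2,3) (2,4) (4,3)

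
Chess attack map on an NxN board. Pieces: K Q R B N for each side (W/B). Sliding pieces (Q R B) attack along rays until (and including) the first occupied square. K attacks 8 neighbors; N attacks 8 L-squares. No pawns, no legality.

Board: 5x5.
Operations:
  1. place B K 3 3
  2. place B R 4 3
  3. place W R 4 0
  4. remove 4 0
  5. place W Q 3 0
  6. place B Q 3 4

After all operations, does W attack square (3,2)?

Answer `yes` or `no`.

Op 1: place BK@(3,3)
Op 2: place BR@(4,3)
Op 3: place WR@(4,0)
Op 4: remove (4,0)
Op 5: place WQ@(3,0)
Op 6: place BQ@(3,4)
Per-piece attacks for W:
  WQ@(3,0): attacks (3,1) (3,2) (3,3) (4,0) (2,0) (1,0) (0,0) (4,1) (2,1) (1,2) (0,3) [ray(0,1) blocked at (3,3)]
W attacks (3,2): yes

Answer: yes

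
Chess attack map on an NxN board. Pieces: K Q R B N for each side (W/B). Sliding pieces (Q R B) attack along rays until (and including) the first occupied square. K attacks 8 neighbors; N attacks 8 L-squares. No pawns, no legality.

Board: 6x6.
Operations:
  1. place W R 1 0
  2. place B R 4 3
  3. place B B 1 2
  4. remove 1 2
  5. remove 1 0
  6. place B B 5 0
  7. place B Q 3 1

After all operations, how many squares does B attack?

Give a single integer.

Answer: 23

Derivation:
Op 1: place WR@(1,0)
Op 2: place BR@(4,3)
Op 3: place BB@(1,2)
Op 4: remove (1,2)
Op 5: remove (1,0)
Op 6: place BB@(5,0)
Op 7: place BQ@(3,1)
Per-piece attacks for B:
  BQ@(3,1): attacks (3,2) (3,3) (3,4) (3,5) (3,0) (4,1) (5,1) (2,1) (1,1) (0,1) (4,2) (5,3) (4,0) (2,2) (1,3) (0,4) (2,0)
  BR@(4,3): attacks (4,4) (4,5) (4,2) (4,1) (4,0) (5,3) (3,3) (2,3) (1,3) (0,3)
  BB@(5,0): attacks (4,1) (3,2) (2,3) (1,4) (0,5)
Union (23 distinct): (0,1) (0,3) (0,4) (0,5) (1,1) (1,3) (1,4) (2,0) (2,1) (2,2) (2,3) (3,0) (3,2) (3,3) (3,4) (3,5) (4,0) (4,1) (4,2) (4,4) (4,5) (5,1) (5,3)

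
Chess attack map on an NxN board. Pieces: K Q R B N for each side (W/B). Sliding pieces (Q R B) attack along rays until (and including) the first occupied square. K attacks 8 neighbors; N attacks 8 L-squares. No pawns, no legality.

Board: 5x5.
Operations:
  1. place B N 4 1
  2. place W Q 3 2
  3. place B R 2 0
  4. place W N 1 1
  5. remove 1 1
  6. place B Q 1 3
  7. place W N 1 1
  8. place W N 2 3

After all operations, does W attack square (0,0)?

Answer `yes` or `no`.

Op 1: place BN@(4,1)
Op 2: place WQ@(3,2)
Op 3: place BR@(2,0)
Op 4: place WN@(1,1)
Op 5: remove (1,1)
Op 6: place BQ@(1,3)
Op 7: place WN@(1,1)
Op 8: place WN@(2,3)
Per-piece attacks for W:
  WN@(1,1): attacks (2,3) (3,2) (0,3) (3,0)
  WN@(2,3): attacks (4,4) (0,4) (3,1) (4,2) (1,1) (0,2)
  WQ@(3,2): attacks (3,3) (3,4) (3,1) (3,0) (4,2) (2,2) (1,2) (0,2) (4,3) (4,1) (2,3) (2,1) (1,0) [ray(1,-1) blocked at (4,1); ray(-1,1) blocked at (2,3)]
W attacks (0,0): no

Answer: no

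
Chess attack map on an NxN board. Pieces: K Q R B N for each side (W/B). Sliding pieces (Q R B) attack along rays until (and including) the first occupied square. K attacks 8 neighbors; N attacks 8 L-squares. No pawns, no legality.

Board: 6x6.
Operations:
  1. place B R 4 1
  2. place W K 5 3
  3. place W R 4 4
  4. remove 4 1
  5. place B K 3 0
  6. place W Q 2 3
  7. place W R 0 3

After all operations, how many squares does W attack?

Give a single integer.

Op 1: place BR@(4,1)
Op 2: place WK@(5,3)
Op 3: place WR@(4,4)
Op 4: remove (4,1)
Op 5: place BK@(3,0)
Op 6: place WQ@(2,3)
Op 7: place WR@(0,3)
Per-piece attacks for W:
  WR@(0,3): attacks (0,4) (0,5) (0,2) (0,1) (0,0) (1,3) (2,3) [ray(1,0) blocked at (2,3)]
  WQ@(2,3): attacks (2,4) (2,5) (2,2) (2,1) (2,0) (3,3) (4,3) (5,3) (1,3) (0,3) (3,4) (4,5) (3,2) (4,1) (5,0) (1,4) (0,5) (1,2) (0,1) [ray(1,0) blocked at (5,3); ray(-1,0) blocked at (0,3)]
  WR@(4,4): attacks (4,5) (4,3) (4,2) (4,1) (4,0) (5,4) (3,4) (2,4) (1,4) (0,4)
  WK@(5,3): attacks (5,4) (5,2) (4,3) (4,4) (4,2)
Union (28 distinct): (0,0) (0,1) (0,2) (0,3) (0,4) (0,5) (1,2) (1,3) (1,4) (2,0) (2,1) (2,2) (2,3) (2,4) (2,5) (3,2) (3,3) (3,4) (4,0) (4,1) (4,2) (4,3) (4,4) (4,5) (5,0) (5,2) (5,3) (5,4)

Answer: 28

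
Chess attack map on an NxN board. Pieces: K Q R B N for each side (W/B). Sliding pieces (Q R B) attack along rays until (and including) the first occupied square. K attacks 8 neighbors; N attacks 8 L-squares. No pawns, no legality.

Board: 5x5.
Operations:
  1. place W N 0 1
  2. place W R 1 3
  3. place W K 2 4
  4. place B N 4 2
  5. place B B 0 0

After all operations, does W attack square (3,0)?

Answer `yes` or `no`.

Op 1: place WN@(0,1)
Op 2: place WR@(1,3)
Op 3: place WK@(2,4)
Op 4: place BN@(4,2)
Op 5: place BB@(0,0)
Per-piece attacks for W:
  WN@(0,1): attacks (1,3) (2,2) (2,0)
  WR@(1,3): attacks (1,4) (1,2) (1,1) (1,0) (2,3) (3,3) (4,3) (0,3)
  WK@(2,4): attacks (2,3) (3,4) (1,4) (3,3) (1,3)
W attacks (3,0): no

Answer: no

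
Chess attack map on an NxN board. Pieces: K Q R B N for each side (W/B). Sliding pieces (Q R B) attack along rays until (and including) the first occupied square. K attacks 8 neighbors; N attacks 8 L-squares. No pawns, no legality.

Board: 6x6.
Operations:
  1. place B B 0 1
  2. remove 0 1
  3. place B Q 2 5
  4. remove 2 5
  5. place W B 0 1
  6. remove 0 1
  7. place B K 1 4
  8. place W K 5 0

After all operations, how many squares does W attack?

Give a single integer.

Op 1: place BB@(0,1)
Op 2: remove (0,1)
Op 3: place BQ@(2,5)
Op 4: remove (2,5)
Op 5: place WB@(0,1)
Op 6: remove (0,1)
Op 7: place BK@(1,4)
Op 8: place WK@(5,0)
Per-piece attacks for W:
  WK@(5,0): attacks (5,1) (4,0) (4,1)
Union (3 distinct): (4,0) (4,1) (5,1)

Answer: 3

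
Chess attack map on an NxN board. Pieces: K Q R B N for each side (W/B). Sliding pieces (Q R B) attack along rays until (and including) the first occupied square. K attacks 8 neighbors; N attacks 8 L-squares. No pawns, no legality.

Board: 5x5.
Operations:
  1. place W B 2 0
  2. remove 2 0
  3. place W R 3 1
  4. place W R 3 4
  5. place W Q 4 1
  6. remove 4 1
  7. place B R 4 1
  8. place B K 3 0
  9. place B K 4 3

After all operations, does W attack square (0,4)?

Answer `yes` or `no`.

Op 1: place WB@(2,0)
Op 2: remove (2,0)
Op 3: place WR@(3,1)
Op 4: place WR@(3,4)
Op 5: place WQ@(4,1)
Op 6: remove (4,1)
Op 7: place BR@(4,1)
Op 8: place BK@(3,0)
Op 9: place BK@(4,3)
Per-piece attacks for W:
  WR@(3,1): attacks (3,2) (3,3) (3,4) (3,0) (4,1) (2,1) (1,1) (0,1) [ray(0,1) blocked at (3,4); ray(0,-1) blocked at (3,0); ray(1,0) blocked at (4,1)]
  WR@(3,4): attacks (3,3) (3,2) (3,1) (4,4) (2,4) (1,4) (0,4) [ray(0,-1) blocked at (3,1)]
W attacks (0,4): yes

Answer: yes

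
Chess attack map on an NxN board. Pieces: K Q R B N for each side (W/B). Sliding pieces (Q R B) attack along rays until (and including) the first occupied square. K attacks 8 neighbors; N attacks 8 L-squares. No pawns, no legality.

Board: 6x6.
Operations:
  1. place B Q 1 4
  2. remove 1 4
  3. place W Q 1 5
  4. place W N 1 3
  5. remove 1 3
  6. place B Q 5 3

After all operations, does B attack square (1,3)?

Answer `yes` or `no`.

Answer: yes

Derivation:
Op 1: place BQ@(1,4)
Op 2: remove (1,4)
Op 3: place WQ@(1,5)
Op 4: place WN@(1,3)
Op 5: remove (1,3)
Op 6: place BQ@(5,3)
Per-piece attacks for B:
  BQ@(5,3): attacks (5,4) (5,5) (5,2) (5,1) (5,0) (4,3) (3,3) (2,3) (1,3) (0,3) (4,4) (3,5) (4,2) (3,1) (2,0)
B attacks (1,3): yes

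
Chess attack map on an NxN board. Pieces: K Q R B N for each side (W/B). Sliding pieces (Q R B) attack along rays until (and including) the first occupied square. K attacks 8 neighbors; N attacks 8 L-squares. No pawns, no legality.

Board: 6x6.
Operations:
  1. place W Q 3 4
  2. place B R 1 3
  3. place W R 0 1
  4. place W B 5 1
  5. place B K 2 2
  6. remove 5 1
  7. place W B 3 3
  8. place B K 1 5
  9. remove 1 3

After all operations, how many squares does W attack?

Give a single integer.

Answer: 27

Derivation:
Op 1: place WQ@(3,4)
Op 2: place BR@(1,3)
Op 3: place WR@(0,1)
Op 4: place WB@(5,1)
Op 5: place BK@(2,2)
Op 6: remove (5,1)
Op 7: place WB@(3,3)
Op 8: place BK@(1,5)
Op 9: remove (1,3)
Per-piece attacks for W:
  WR@(0,1): attacks (0,2) (0,3) (0,4) (0,5) (0,0) (1,1) (2,1) (3,1) (4,1) (5,1)
  WB@(3,3): attacks (4,4) (5,5) (4,2) (5,1) (2,4) (1,5) (2,2) [ray(-1,1) blocked at (1,5); ray(-1,-1) blocked at (2,2)]
  WQ@(3,4): attacks (3,5) (3,3) (4,4) (5,4) (2,4) (1,4) (0,4) (4,5) (4,3) (5,2) (2,5) (2,3) (1,2) (0,1) [ray(0,-1) blocked at (3,3); ray(-1,-1) blocked at (0,1)]
Union (27 distinct): (0,0) (0,1) (0,2) (0,3) (0,4) (0,5) (1,1) (1,2) (1,4) (1,5) (2,1) (2,2) (2,3) (2,4) (2,5) (3,1) (3,3) (3,5) (4,1) (4,2) (4,3) (4,4) (4,5) (5,1) (5,2) (5,4) (5,5)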